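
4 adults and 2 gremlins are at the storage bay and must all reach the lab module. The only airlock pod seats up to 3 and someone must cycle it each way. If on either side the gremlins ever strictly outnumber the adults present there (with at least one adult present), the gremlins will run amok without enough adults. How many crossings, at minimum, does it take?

5

Counting alone: each trip to the lab module takes at most 3 across and each return brings at least 1 back, so after t trips out (and t−1 returns) at most 3t − (t−1) of the 6 are across; that first reaches 6 at t = 3, so at least 5 crossings are needed.
The plan below uses exactly 5 crossings, so it is optimal:
1. 2 gremlins → the lab module.  (the storage bay: 4A 0G; the lab module: 0A 2G)
2. 1 gremlin ← the storage bay.  (the storage bay: 4A 1G; the lab module: 0A 1G)
3. 2 adults and 1 gremlin → the lab module.  (the storage bay: 2A 0G; the lab module: 2A 2G)
4. 1 gremlin ← the storage bay.  (the storage bay: 2A 1G; the lab module: 2A 1G)
5. 2 adults and 1 gremlin → the lab module.  (the storage bay: 0A 0G; the lab module: 4A 2G)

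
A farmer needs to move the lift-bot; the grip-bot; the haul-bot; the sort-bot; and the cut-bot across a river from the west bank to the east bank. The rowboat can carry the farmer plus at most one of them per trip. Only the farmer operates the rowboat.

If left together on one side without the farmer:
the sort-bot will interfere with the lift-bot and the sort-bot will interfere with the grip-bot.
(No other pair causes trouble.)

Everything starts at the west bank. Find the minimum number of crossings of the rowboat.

Counting alone: the farmer can take at most 1 across per trip to the east bank, so moving all 5 needs at least 5 loaded trips out, with a return between consecutive ones — at least 9 crossings.
The safety rule pushes this higher. Following every safe sequence of crossings, the most of the 5 that can be at the east bank as the rowboat arrives there on crossing 9 is 4 — never all 5.
So no plan with fewer than 11 crossings exists, and this one achieves 11:
1. Farmer goes to the east bank with the sort-bot.  [the west bank: the cut-bot, the grip-bot, the haul-bot, the lift-bot | the east bank: the sort-bot]
2. Farmer goes back to the west bank alone.  [the west bank: the cut-bot, the grip-bot, the haul-bot, the lift-bot | the east bank: the sort-bot]
3. Farmer goes to the east bank with the lift-bot.  [the west bank: the cut-bot, the grip-bot, the haul-bot | the east bank: the lift-bot, the sort-bot]
4. Farmer goes back to the west bank with the sort-bot.  [the west bank: the cut-bot, the grip-bot, the haul-bot, the sort-bot | the east bank: the lift-bot]
5. Farmer goes to the east bank with the grip-bot.  [the west bank: the cut-bot, the haul-bot, the sort-bot | the east bank: the grip-bot, the lift-bot]
6. Farmer goes back to the west bank alone.  [the west bank: the cut-bot, the haul-bot, the sort-bot | the east bank: the grip-bot, the lift-bot]
7. Farmer goes to the east bank with the haul-bot.  [the west bank: the cut-bot, the sort-bot | the east bank: the grip-bot, the haul-bot, the lift-bot]
8. Farmer goes back to the west bank alone.  [the west bank: the cut-bot, the sort-bot | the east bank: the grip-bot, the haul-bot, the lift-bot]
9. Farmer goes to the east bank with the cut-bot.  [the west bank: the sort-bot | the east bank: the cut-bot, the grip-bot, the haul-bot, the lift-bot]
10. Farmer goes back to the west bank alone.  [the west bank: the sort-bot | the east bank: the cut-bot, the grip-bot, the haul-bot, the lift-bot]
11. Farmer goes to the east bank with the sort-bot.  [the west bank: — | the east bank: the cut-bot, the grip-bot, the haul-bot, the lift-bot, the sort-bot]

11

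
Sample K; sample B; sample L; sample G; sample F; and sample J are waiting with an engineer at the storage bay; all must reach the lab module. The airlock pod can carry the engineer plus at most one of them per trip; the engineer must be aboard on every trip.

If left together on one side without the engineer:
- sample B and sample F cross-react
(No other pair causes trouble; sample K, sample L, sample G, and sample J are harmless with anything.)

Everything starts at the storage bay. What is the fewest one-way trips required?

11

Counting alone: the engineer can take at most 1 across per trip to the lab module, so moving all 6 needs at least 6 loaded trips out, with a return between consecutive ones — at least 11 crossings.
The plan below uses exactly 11 crossings, so it is optimal:
1. Engineer goes to the lab module with sample B.  [the storage bay: sample F, sample G, sample J, sample K, sample L | the lab module: sample B]
2. Engineer goes back to the storage bay alone.  [the storage bay: sample F, sample G, sample J, sample K, sample L | the lab module: sample B]
3. Engineer goes to the lab module with sample K.  [the storage bay: sample F, sample G, sample J, sample L | the lab module: sample B, sample K]
4. Engineer goes back to the storage bay alone.  [the storage bay: sample F, sample G, sample J, sample L | the lab module: sample B, sample K]
5. Engineer goes to the lab module with sample L.  [the storage bay: sample F, sample G, sample J | the lab module: sample B, sample K, sample L]
6. Engineer goes back to the storage bay alone.  [the storage bay: sample F, sample G, sample J | the lab module: sample B, sample K, sample L]
7. Engineer goes to the lab module with sample G.  [the storage bay: sample F, sample J | the lab module: sample B, sample G, sample K, sample L]
8. Engineer goes back to the storage bay alone.  [the storage bay: sample F, sample J | the lab module: sample B, sample G, sample K, sample L]
9. Engineer goes to the lab module with sample J.  [the storage bay: sample F | the lab module: sample B, sample G, sample J, sample K, sample L]
10. Engineer goes back to the storage bay alone.  [the storage bay: sample F | the lab module: sample B, sample G, sample J, sample K, sample L]
11. Engineer goes to the lab module with sample F.  [the storage bay: — | the lab module: sample B, sample F, sample G, sample J, sample K, sample L]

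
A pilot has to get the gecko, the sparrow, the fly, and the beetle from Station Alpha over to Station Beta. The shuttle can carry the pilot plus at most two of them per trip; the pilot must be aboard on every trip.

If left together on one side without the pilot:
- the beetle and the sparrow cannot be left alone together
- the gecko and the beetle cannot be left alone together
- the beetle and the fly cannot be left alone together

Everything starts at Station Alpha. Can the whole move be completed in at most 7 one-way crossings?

Yes — this plan uses 5 crossings (≤ 7):
1. Pilot goes to Station Beta with the beetle.  [Station Alpha: the fly, the gecko, the sparrow | Station Beta: the beetle]
2. Pilot goes back to Station Alpha alone.  [Station Alpha: the fly, the gecko, the sparrow | Station Beta: the beetle]
3. Pilot goes to Station Beta with the gecko and the sparrow.  [Station Alpha: the fly | Station Beta: the beetle, the gecko, the sparrow]
4. Pilot goes back to Station Alpha with the beetle.  [Station Alpha: the beetle, the fly | Station Beta: the gecko, the sparrow]
5. Pilot goes to Station Beta with the beetle and the fly.  [Station Alpha: — | Station Beta: the beetle, the fly, the gecko, the sparrow]

Yes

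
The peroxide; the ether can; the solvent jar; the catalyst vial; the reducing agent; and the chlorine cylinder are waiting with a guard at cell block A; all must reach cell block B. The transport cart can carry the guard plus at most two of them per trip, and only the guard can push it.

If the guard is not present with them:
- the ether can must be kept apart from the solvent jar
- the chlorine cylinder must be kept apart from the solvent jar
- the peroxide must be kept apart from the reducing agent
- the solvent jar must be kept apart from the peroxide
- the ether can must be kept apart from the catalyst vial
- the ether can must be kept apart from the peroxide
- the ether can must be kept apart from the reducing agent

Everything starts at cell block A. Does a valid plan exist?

No

Whatever the first load, the items left behind include a forbidden pair without the guard. No opening move is safe, so no plan exists.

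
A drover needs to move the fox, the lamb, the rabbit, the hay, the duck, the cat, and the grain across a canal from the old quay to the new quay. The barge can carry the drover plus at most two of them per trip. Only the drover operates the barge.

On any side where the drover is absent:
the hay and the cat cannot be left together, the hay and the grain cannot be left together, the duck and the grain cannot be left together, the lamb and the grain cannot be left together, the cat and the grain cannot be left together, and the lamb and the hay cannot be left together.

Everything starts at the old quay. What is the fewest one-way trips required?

Counting alone: the drover can take at most 2 across per trip to the new quay, so moving all 7 needs at least 4 loaded trips out, with a return between consecutive ones — at least 7 crossings.
The safety rule pushes this higher. Following every safe sequence of crossings, the most of the 7 that can be at the new quay as the barge arrives there on crossings 7, 9 is 5, 6 respectively — never all 7.
So no plan with fewer than 11 crossings exists, and this one achieves 11:
1. Drover goes to the new quay with the grain and the hay.  [the old quay: the cat, the duck, the fox, the lamb, the rabbit | the new quay: the grain, the hay]
2. Drover goes back to the old quay with the hay.  [the old quay: the cat, the duck, the fox, the hay, the lamb, the rabbit | the new quay: the grain]
3. Drover goes to the new quay with the fox and the hay.  [the old quay: the cat, the duck, the lamb, the rabbit | the new quay: the fox, the grain, the hay]
4. Drover goes back to the old quay with the hay.  [the old quay: the cat, the duck, the hay, the lamb, the rabbit | the new quay: the fox, the grain]
5. Drover goes to the new quay with the cat and the lamb.  [the old quay: the duck, the hay, the rabbit | the new quay: the cat, the fox, the grain, the lamb]
6. Drover goes back to the old quay with the grain.  [the old quay: the duck, the grain, the hay, the rabbit | the new quay: the cat, the fox, the lamb]
7. Drover goes to the new quay with the grain and the rabbit.  [the old quay: the duck, the hay | the new quay: the cat, the fox, the grain, the lamb, the rabbit]
8. Drover goes back to the old quay with the grain.  [the old quay: the duck, the grain, the hay | the new quay: the cat, the fox, the lamb, the rabbit]
9. Drover goes to the new quay with the duck and the hay.  [the old quay: the grain | the new quay: the cat, the duck, the fox, the hay, the lamb, the rabbit]
10. Drover goes back to the old quay with the hay.  [the old quay: the grain, the hay | the new quay: the cat, the duck, the fox, the lamb, the rabbit]
11. Drover goes to the new quay with the grain and the hay.  [the old quay: — | the new quay: the cat, the duck, the fox, the grain, the hay, the lamb, the rabbit]

11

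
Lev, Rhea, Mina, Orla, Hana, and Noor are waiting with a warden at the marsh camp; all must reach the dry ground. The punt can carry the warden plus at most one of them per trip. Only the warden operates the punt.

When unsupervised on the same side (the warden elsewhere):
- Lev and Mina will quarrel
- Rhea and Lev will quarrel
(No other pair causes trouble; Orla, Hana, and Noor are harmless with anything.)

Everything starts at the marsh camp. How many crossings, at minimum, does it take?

13

Counting alone: the warden can take at most 1 across per trip to the dry ground, so moving all 6 needs at least 6 loaded trips out, with a return between consecutive ones — at least 11 crossings.
The safety rule pushes this higher. Following every safe sequence of crossings, the most of the 6 that can be at the dry ground as the punt arrives there on crossing 11 is 5 — never all 6.
So no plan with fewer than 13 crossings exists, and this one achieves 13:
1. Warden goes to the dry ground with Lev.
2. Warden goes back to the marsh camp alone.
3. Warden goes to the dry ground with Rhea.
4. Warden goes back to the marsh camp with Lev.
5. Warden goes to the dry ground with Mina.
6. Warden goes back to the marsh camp alone.
7. Warden goes to the dry ground with Orla.
8. Warden goes back to the marsh camp alone.
9. Warden goes to the dry ground with Hana.
10. Warden goes back to the marsh camp alone.
11. Warden goes to the dry ground with Noor.
12. Warden goes back to the marsh camp alone.
13. Warden goes to the dry ground with Lev.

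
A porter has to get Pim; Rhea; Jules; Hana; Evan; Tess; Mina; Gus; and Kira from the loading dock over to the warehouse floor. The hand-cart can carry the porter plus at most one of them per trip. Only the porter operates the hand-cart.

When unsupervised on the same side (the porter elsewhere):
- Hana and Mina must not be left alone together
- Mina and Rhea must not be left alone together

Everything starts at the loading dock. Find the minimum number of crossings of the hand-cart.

Counting alone: the porter can take at most 1 across per trip to the warehouse floor, so moving all 9 needs at least 9 loaded trips out, with a return between consecutive ones — at least 17 crossings.
The safety rule pushes this higher. Following every safe sequence of crossings, the most of the 9 that can be at the warehouse floor as the hand-cart arrives there on crossing 17 is 8 — never all 9.
So no plan with fewer than 19 crossings exists, and this one achieves 19:
1. Porter goes to the warehouse floor with Mina.  [the loading dock: Evan, Gus, Hana, Jules, Kira, Pim, Rhea, Tess | the warehouse floor: Mina]
2. Porter goes back to the loading dock alone.  [the loading dock: Evan, Gus, Hana, Jules, Kira, Pim, Rhea, Tess | the warehouse floor: Mina]
3. Porter goes to the warehouse floor with Pim.  [the loading dock: Evan, Gus, Hana, Jules, Kira, Rhea, Tess | the warehouse floor: Mina, Pim]
4. Porter goes back to the loading dock alone.  [the loading dock: Evan, Gus, Hana, Jules, Kira, Rhea, Tess | the warehouse floor: Mina, Pim]
5. Porter goes to the warehouse floor with Rhea.  [the loading dock: Evan, Gus, Hana, Jules, Kira, Tess | the warehouse floor: Mina, Pim, Rhea]
6. Porter goes back to the loading dock with Mina.  [the loading dock: Evan, Gus, Hana, Jules, Kira, Mina, Tess | the warehouse floor: Pim, Rhea]
7. Porter goes to the warehouse floor with Hana.  [the loading dock: Evan, Gus, Jules, Kira, Mina, Tess | the warehouse floor: Hana, Pim, Rhea]
8. Porter goes back to the loading dock alone.  [the loading dock: Evan, Gus, Jules, Kira, Mina, Tess | the warehouse floor: Hana, Pim, Rhea]
9. Porter goes to the warehouse floor with Jules.  [the loading dock: Evan, Gus, Kira, Mina, Tess | the warehouse floor: Hana, Jules, Pim, Rhea]
10. Porter goes back to the loading dock alone.  [the loading dock: Evan, Gus, Kira, Mina, Tess | the warehouse floor: Hana, Jules, Pim, Rhea]
11. Porter goes to the warehouse floor with Evan.  [the loading dock: Gus, Kira, Mina, Tess | the warehouse floor: Evan, Hana, Jules, Pim, Rhea]
12. Porter goes back to the loading dock alone.  [the loading dock: Gus, Kira, Mina, Tess | the warehouse floor: Evan, Hana, Jules, Pim, Rhea]
13. Porter goes to the warehouse floor with Tess.  [the loading dock: Gus, Kira, Mina | the warehouse floor: Evan, Hana, Jules, Pim, Rhea, Tess]
14. Porter goes back to the loading dock alone.  [the loading dock: Gus, Kira, Mina | the warehouse floor: Evan, Hana, Jules, Pim, Rhea, Tess]
15. Porter goes to the warehouse floor with Gus.  [the loading dock: Kira, Mina | the warehouse floor: Evan, Gus, Hana, Jules, Pim, Rhea, Tess]
16. Porter goes back to the loading dock alone.  [the loading dock: Kira, Mina | the warehouse floor: Evan, Gus, Hana, Jules, Pim, Rhea, Tess]
17. Porter goes to the warehouse floor with Kira.  [the loading dock: Mina | the warehouse floor: Evan, Gus, Hana, Jules, Kira, Pim, Rhea, Tess]
18. Porter goes back to the loading dock alone.  [the loading dock: Mina | the warehouse floor: Evan, Gus, Hana, Jules, Kira, Pim, Rhea, Tess]
19. Porter goes to the warehouse floor with Mina.  [the loading dock: — | the warehouse floor: Evan, Gus, Hana, Jules, Kira, Mina, Pim, Rhea, Tess]

19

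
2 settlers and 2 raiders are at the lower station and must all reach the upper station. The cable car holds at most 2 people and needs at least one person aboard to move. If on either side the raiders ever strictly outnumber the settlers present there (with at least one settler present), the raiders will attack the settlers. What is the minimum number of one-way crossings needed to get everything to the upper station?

5

Counting alone: each trip to the upper station takes at most 2 across and each return brings at least 1 back, so after t trips out (and t−1 returns) at most 2t − (t−1) of the 4 are across; that first reaches 4 at t = 3, so at least 5 crossings are needed.
The plan below uses exactly 5 crossings, so it is optimal:
1. 2 raiders → the upper station.  (the lower station: 2S 0R; the upper station: 0S 2R)
2. 1 raider ← the lower station.  (the lower station: 2S 1R; the upper station: 0S 1R)
3. 2 settlers → the upper station.  (the lower station: 0S 1R; the upper station: 2S 1R)
4. 1 raider ← the lower station.  (the lower station: 0S 2R; the upper station: 2S 0R)
5. 2 raiders → the upper station.  (the lower station: 0S 0R; the upper station: 2S 2R)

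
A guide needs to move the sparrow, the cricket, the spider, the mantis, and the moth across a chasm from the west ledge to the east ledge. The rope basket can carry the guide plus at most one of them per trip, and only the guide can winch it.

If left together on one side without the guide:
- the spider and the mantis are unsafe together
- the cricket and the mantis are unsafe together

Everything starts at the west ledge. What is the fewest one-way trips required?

11

Counting alone: the guide can take at most 1 across per trip to the east ledge, so moving all 5 needs at least 5 loaded trips out, with a return between consecutive ones — at least 9 crossings.
The safety rule pushes this higher. Following every safe sequence of crossings, the most of the 5 that can be at the east ledge as the rope basket arrives there on crossing 9 is 4 — never all 5.
So no plan with fewer than 11 crossings exists, and this one achieves 11:
1. Guide goes to the east ledge with the mantis.
2. Guide goes back to the west ledge alone.
3. Guide goes to the east ledge with the sparrow.
4. Guide goes back to the west ledge alone.
5. Guide goes to the east ledge with the cricket.
6. Guide goes back to the west ledge with the mantis.
7. Guide goes to the east ledge with the spider.
8. Guide goes back to the west ledge alone.
9. Guide goes to the east ledge with the moth.
10. Guide goes back to the west ledge alone.
11. Guide goes to the east ledge with the mantis.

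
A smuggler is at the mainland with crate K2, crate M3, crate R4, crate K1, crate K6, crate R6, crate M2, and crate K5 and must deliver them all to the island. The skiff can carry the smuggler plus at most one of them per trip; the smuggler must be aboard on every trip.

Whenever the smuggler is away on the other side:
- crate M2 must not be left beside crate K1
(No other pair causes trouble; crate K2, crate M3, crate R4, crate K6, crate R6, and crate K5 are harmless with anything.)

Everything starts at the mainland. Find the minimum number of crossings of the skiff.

Counting alone: the smuggler can take at most 1 across per trip to the island, so moving all 8 needs at least 8 loaded trips out, with a return between consecutive ones — at least 15 crossings.
The plan below uses exactly 15 crossings, so it is optimal:
1. Smuggler goes to the island with crate K1.
2. Smuggler goes back to the mainland alone.
3. Smuggler goes to the island with crate K2.
4. Smuggler goes back to the mainland alone.
5. Smuggler goes to the island with crate M3.
6. Smuggler goes back to the mainland alone.
7. Smuggler goes to the island with crate R4.
8. Smuggler goes back to the mainland alone.
9. Smuggler goes to the island with crate K6.
10. Smuggler goes back to the mainland alone.
11. Smuggler goes to the island with crate R6.
12. Smuggler goes back to the mainland alone.
13. Smuggler goes to the island with crate K5.
14. Smuggler goes back to the mainland alone.
15. Smuggler goes to the island with crate M2.

15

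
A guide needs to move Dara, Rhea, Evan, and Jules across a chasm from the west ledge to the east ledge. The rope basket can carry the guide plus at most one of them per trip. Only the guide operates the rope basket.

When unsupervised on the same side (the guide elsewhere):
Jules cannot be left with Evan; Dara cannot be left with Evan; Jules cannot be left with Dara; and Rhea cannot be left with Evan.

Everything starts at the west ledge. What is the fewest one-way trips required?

impossible

Whatever the first load, the items left behind include a forbidden pair without the guide. No opening move is safe, so no plan exists.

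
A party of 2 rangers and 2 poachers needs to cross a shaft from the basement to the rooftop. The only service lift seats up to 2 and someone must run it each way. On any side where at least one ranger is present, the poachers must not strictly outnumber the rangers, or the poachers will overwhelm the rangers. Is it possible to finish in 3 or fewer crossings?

Counting alone: each trip to the rooftop takes at most 2 across and each return brings at least 1 back, so after t trips out (and t−1 returns) at most 2t − (t−1) of the 4 are across; that first reaches 4 at t = 3, so at least 5 crossings are needed.
Since 3 < 5, 3 crossings cannot be enough. (The shortest complete plan in fact takes 5:)
1. 2 poachers → the rooftop.  (the basement: 2R 0P; the rooftop: 0R 2P)
2. 1 poacher ← the basement.  (the basement: 2R 1P; the rooftop: 0R 1P)
3. 2 rangers → the rooftop.  (the basement: 0R 1P; the rooftop: 2R 1P)
4. 1 poacher ← the basement.  (the basement: 0R 2P; the rooftop: 2R 0P)
5. 2 poachers → the rooftop.  (the basement: 0R 0P; the rooftop: 2R 2P)

No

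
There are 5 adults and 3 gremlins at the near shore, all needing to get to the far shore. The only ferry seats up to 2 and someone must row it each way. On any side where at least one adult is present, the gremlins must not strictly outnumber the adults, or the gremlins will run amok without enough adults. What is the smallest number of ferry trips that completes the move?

13

Counting alone: each trip to the far shore takes at most 2 across and each return brings at least 1 back, so after t trips out (and t−1 returns) at most 2t − (t−1) of the 8 are across; that first reaches 8 at t = 7, so at least 13 crossings are needed.
The plan below uses exactly 13 crossings, so it is optimal:
1. 2 gremlins → the far shore.  (the near shore: 5A 1G; the far shore: 0A 2G)
2. 1 gremlin ← the near shore.  (the near shore: 5A 2G; the far shore: 0A 1G)
3. 2 gremlins → the far shore.  (the near shore: 5A 0G; the far shore: 0A 3G)
4. 1 gremlin ← the near shore.  (the near shore: 5A 1G; the far shore: 0A 2G)
5. 2 adults → the far shore.  (the near shore: 3A 1G; the far shore: 2A 2G)
6. 1 gremlin ← the near shore.  (the near shore: 3A 2G; the far shore: 2A 1G)
7. 1 adult and 1 gremlin → the far shore.  (the near shore: 2A 1G; the far shore: 3A 2G)
8. 1 gremlin ← the near shore.  (the near shore: 2A 2G; the far shore: 3A 1G)
9. 2 gremlins → the far shore.  (the near shore: 2A 0G; the far shore: 3A 3G)
10. 1 gremlin ← the near shore.  (the near shore: 2A 1G; the far shore: 3A 2G)
11. 1 adult and 1 gremlin → the far shore.  (the near shore: 1A 0G; the far shore: 4A 3G)
12. 1 gremlin ← the near shore.  (the near shore: 1A 1G; the far shore: 4A 2G)
13. 1 adult and 1 gremlin → the far shore.  (the near shore: 0A 0G; the far shore: 5A 3G)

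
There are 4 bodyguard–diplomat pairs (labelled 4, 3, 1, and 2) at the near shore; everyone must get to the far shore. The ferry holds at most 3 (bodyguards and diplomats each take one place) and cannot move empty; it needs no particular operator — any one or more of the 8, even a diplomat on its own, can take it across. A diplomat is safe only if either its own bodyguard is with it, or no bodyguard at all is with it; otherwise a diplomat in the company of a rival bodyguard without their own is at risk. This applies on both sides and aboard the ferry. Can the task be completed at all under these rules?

1. bodyguard 4 and diplomat 4 cross → the far shore.
2. bodyguard 4 crosses ← the near shore.
3. bodyguard 3, bodyguard 4, and diplomat 3 cross → the far shore.
4. bodyguard 4 and diplomat 4 cross ← the near shore.
5. bodyguard 1, bodyguard 2, and bodyguard 4 cross → the far shore.
6. diplomat 3 crosses ← the near shore.
7. diplomat 3 and diplomat 4 cross → the far shore.
8. diplomat 4 crosses ← the near shore.
9. diplomat 1, diplomat 2, and diplomat 4 cross → the far shore.

Yes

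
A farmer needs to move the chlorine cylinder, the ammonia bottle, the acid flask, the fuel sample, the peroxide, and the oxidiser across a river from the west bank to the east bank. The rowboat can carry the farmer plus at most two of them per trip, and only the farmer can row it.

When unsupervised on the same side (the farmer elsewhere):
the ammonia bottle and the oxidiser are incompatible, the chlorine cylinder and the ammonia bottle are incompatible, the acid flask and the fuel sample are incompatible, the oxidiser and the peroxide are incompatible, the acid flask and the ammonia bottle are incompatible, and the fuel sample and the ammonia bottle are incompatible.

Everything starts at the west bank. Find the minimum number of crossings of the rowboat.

Whatever the first load, the items left behind include a forbidden pair without the farmer. No opening move is safe, so no plan exists.

impossible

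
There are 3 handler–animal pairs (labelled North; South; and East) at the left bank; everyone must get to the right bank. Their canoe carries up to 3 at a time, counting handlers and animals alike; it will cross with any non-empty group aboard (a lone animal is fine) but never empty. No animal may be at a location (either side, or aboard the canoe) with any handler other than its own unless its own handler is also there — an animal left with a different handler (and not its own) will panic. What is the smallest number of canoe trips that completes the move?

5

Counting alone: each trip to the right bank takes at most 3 across and each return brings at least 1 back, so after t trips out (and t−1 returns) at most 3t − (t−1) of the 6 are across; that first reaches 6 at t = 3, so at least 5 crossings are needed.
The plan below uses exactly 5 crossings, so it is optimal:
1. animal North and handler North cross → the right bank.
2. handler North crosses ← the left bank.
3. handler East, handler North, and handler South cross → the right bank.
4. animal North crosses ← the left bank.
5. animal East, animal North, and animal South cross → the right bank.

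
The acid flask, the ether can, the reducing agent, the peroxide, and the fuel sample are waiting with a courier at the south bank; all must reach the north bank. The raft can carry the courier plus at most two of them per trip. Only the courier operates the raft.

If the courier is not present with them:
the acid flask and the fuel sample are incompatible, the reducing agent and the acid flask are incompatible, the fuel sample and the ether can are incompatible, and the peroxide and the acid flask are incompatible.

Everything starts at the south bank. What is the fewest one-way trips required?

5

Counting alone: the courier can take at most 2 across per trip to the north bank, so moving all 5 needs at least 3 loaded trips out, with a return between consecutive ones — at least 5 crossings.
The plan below uses exactly 5 crossings, so it is optimal:
1. Courier goes to the north bank with the acid flask and the ether can.
2. Courier goes back to the south bank alone.
3. Courier goes to the north bank with the peroxide and the reducing agent.
4. Courier goes back to the south bank with the acid flask.
5. Courier goes to the north bank with the acid flask and the fuel sample.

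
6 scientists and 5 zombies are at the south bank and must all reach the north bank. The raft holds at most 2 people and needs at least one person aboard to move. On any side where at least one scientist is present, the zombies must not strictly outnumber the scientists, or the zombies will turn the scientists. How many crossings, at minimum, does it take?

19

Counting alone: each trip to the north bank takes at most 2 across and each return brings at least 1 back, so after t trips out (and t−1 returns) at most 2t − (t−1) of the 11 are across; that first reaches 11 at t = 10, so at least 19 crossings are needed.
The plan below uses exactly 19 crossings, so it is optimal:
1. 2 zombies → the north bank.  (the south bank: 6S 3Z; the north bank: 0S 2Z)
2. 1 zombie ← the south bank.  (the south bank: 6S 4Z; the north bank: 0S 1Z)
3. 2 zombies → the north bank.  (the south bank: 6S 2Z; the north bank: 0S 3Z)
4. 1 zombie ← the south bank.  (the south bank: 6S 3Z; the north bank: 0S 2Z)
5. 2 scientists → the north bank.  (the south bank: 4S 3Z; the north bank: 2S 2Z)
6. 1 zombie ← the south bank.  (the south bank: 4S 4Z; the north bank: 2S 1Z)
7. 1 scientist and 1 zombie → the north bank.  (the south bank: 3S 3Z; the north bank: 3S 2Z)
8. 1 scientist ← the south bank.  (the south bank: 4S 3Z; the north bank: 2S 2Z)
9. 1 scientist and 1 zombie → the north bank.  (the south bank: 3S 2Z; the north bank: 3S 3Z)
10. 1 zombie ← the south bank.  (the south bank: 3S 3Z; the north bank: 3S 2Z)
11. 1 scientist and 1 zombie → the north bank.  (the south bank: 2S 2Z; the north bank: 4S 3Z)
12. 1 scientist ← the south bank.  (the south bank: 3S 2Z; the north bank: 3S 3Z)
13. 1 scientist and 1 zombie → the north bank.  (the south bank: 2S 1Z; the north bank: 4S 4Z)
14. 1 zombie ← the south bank.  (the south bank: 2S 2Z; the north bank: 4S 3Z)
15. 1 scientist and 1 zombie → the north bank.  (the south bank: 1S 1Z; the north bank: 5S 4Z)
16. 1 scientist ← the south bank.  (the south bank: 2S 1Z; the north bank: 4S 4Z)
17. 1 scientist and 1 zombie → the north bank.  (the south bank: 1S 0Z; the north bank: 5S 5Z)
18. 1 zombie ← the south bank.  (the south bank: 1S 1Z; the north bank: 5S 4Z)
19. 1 scientist and 1 zombie → the north bank.  (the south bank: 0S 0Z; the north bank: 6S 5Z)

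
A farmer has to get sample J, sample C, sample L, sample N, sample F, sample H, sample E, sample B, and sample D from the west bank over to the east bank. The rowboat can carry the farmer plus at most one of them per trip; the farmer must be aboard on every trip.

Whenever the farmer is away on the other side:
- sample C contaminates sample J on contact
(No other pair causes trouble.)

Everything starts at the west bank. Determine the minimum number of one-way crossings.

17

Counting alone: the farmer can take at most 1 across per trip to the east bank, so moving all 9 needs at least 9 loaded trips out, with a return between consecutive ones — at least 17 crossings.
The plan below uses exactly 17 crossings, so it is optimal:
1. Farmer goes to the east bank with sample J.
2. Farmer goes back to the west bank alone.
3. Farmer goes to the east bank with sample L.
4. Farmer goes back to the west bank alone.
5. Farmer goes to the east bank with sample N.
6. Farmer goes back to the west bank alone.
7. Farmer goes to the east bank with sample F.
8. Farmer goes back to the west bank alone.
9. Farmer goes to the east bank with sample H.
10. Farmer goes back to the west bank alone.
11. Farmer goes to the east bank with sample E.
12. Farmer goes back to the west bank alone.
13. Farmer goes to the east bank with sample B.
14. Farmer goes back to the west bank alone.
15. Farmer goes to the east bank with sample D.
16. Farmer goes back to the west bank alone.
17. Farmer goes to the east bank with sample C.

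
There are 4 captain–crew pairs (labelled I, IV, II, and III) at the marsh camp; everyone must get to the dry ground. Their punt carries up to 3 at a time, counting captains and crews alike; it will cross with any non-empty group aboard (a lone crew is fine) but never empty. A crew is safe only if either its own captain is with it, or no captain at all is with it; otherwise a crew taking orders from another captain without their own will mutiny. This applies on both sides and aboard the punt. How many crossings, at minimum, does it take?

9

Counting alone: each trip to the dry ground takes at most 3 across and each return brings at least 1 back, so after t trips out (and t−1 returns) at most 3t − (t−1) of the 8 are across; that first reaches 8 at t = 4, so at least 7 crossings are needed.
The safety rule pushes this higher. Following every safe sequence of crossings, the most of the 8 that can be at the dry ground as the punt arrives there on crossing 7 is 7 — never all 8.
So no plan with fewer than 9 crossings exists, and this one achieves 9:
1. captain I and crew I cross → the dry ground.
2. captain I crosses ← the marsh camp.
3. captain I, captain IV, and crew IV cross → the dry ground.
4. captain I and crew I cross ← the marsh camp.
5. captain I, captain II, and captain III cross → the dry ground.
6. crew IV crosses ← the marsh camp.
7. crew I and crew IV cross → the dry ground.
8. crew I crosses ← the marsh camp.
9. crew I, crew II, and crew III cross → the dry ground.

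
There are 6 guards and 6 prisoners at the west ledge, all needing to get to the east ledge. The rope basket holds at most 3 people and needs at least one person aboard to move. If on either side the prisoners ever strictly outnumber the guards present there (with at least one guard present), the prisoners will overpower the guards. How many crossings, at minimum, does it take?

impossible

Following every safe sequence of crossings from the start, the most of the 12 that can be at the east ledge as the rope basket arrives there on crossings 1, 3, 5 is 3, 5, 6 respectively; the best ever achieved is 6 of 12.
From crossing 7 on, no configuration arises that was not already reachable earlier: only 17 distinct safe configurations (who is on which side, and where the rope basket is) can ever be reached, none of them has everyone across, and every continuation just revisits them. They are: 0 guards + 0 prisoners across (rope basket back at the start); 0 guards + 1 prisoner across (rope basket there); 0 guards + 1 prisoner across (rope basket back at the start); 0 guards + 2 prisoners across (rope basket there); 0 guards + 2 prisoners across (rope basket back at the start); 0 guards + 3 prisoners across (rope basket there); 0 guards + 3 prisoners across (rope basket back at the start); 0 guards + 4 prisoners across (rope basket there); 0 guards + 4 prisoners across (rope basket back at the start); 0 guards + 5 prisoners across (rope basket there); 0 guards + 5 prisoners across (rope basket back at the start); 0 guards + 6 prisoners across (rope basket there); 1 guard + 1 prisoner across (rope basket there); 1 guard + 1 prisoner across (rope basket back at the start); 2 guards + 2 prisoners across (rope basket there); 2 guards + 2 prisoners across (rope basket back at the start); 3 guards + 3 prisoners across (rope basket there). So no valid plan exists.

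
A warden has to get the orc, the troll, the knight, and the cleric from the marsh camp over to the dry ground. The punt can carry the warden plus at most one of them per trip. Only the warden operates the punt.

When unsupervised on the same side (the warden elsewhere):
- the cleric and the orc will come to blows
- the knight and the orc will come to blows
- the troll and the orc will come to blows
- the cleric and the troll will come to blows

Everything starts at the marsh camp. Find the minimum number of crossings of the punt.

impossible

Whatever the first load, the items left behind include a forbidden pair without the warden. No opening move is safe, so no plan exists.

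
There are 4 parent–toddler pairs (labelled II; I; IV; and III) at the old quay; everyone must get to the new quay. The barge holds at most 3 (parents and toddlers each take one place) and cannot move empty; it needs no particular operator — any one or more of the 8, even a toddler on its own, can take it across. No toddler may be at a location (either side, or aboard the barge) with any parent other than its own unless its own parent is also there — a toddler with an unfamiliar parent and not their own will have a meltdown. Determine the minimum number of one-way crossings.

9

Counting alone: each trip to the new quay takes at most 3 across and each return brings at least 1 back, so after t trips out (and t−1 returns) at most 3t − (t−1) of the 8 are across; that first reaches 8 at t = 4, so at least 7 crossings are needed.
The safety rule pushes this higher. Following every safe sequence of crossings, the most of the 8 that can be at the new quay as the barge arrives there on crossing 7 is 7 — never all 8.
So no plan with fewer than 9 crossings exists, and this one achieves 9:
1. parent II and toddler II cross → the new quay.
2. parent II crosses ← the old quay.
3. parent I, parent II, and toddler I cross → the new quay.
4. parent II and toddler II cross ← the old quay.
5. parent II, parent III, and parent IV cross → the new quay.
6. toddler I crosses ← the old quay.
7. toddler I and toddler II cross → the new quay.
8. toddler II crosses ← the old quay.
9. toddler II, toddler III, and toddler IV cross → the new quay.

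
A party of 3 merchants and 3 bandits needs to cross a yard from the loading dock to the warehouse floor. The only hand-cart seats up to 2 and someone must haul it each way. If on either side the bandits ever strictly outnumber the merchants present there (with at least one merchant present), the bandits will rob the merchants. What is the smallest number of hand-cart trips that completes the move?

Counting alone: each trip to the warehouse floor takes at most 2 across and each return brings at least 1 back, so after t trips out (and t−1 returns) at most 2t − (t−1) of the 6 are across; that first reaches 6 at t = 5, so at least 9 crossings are needed.
The safety rule pushes this higher. Following every safe sequence of crossings, the most of the 6 that can be at the warehouse floor as the hand-cart arrives there on crossing 9 is 5 — never all 6.
So no plan with fewer than 11 crossings exists, and this one achieves 11:
1. 2 bandits → the warehouse floor.  (the loading dock: 3M 1B; the warehouse floor: 0M 2B)
2. 1 bandit ← the loading dock.  (the loading dock: 3M 2B; the warehouse floor: 0M 1B)
3. 2 bandits → the warehouse floor.  (the loading dock: 3M 0B; the warehouse floor: 0M 3B)
4. 1 bandit ← the loading dock.  (the loading dock: 3M 1B; the warehouse floor: 0M 2B)
5. 2 merchants → the warehouse floor.  (the loading dock: 1M 1B; the warehouse floor: 2M 2B)
6. 1 merchant and 1 bandit ← the loading dock.  (the loading dock: 2M 2B; the warehouse floor: 1M 1B)
7. 2 merchants → the warehouse floor.  (the loading dock: 0M 2B; the warehouse floor: 3M 1B)
8. 1 bandit ← the loading dock.  (the loading dock: 0M 3B; the warehouse floor: 3M 0B)
9. 2 bandits → the warehouse floor.  (the loading dock: 0M 1B; the warehouse floor: 3M 2B)
10. 1 bandit ← the loading dock.  (the loading dock: 0M 2B; the warehouse floor: 3M 1B)
11. 2 bandits → the warehouse floor.  (the loading dock: 0M 0B; the warehouse floor: 3M 3B)

11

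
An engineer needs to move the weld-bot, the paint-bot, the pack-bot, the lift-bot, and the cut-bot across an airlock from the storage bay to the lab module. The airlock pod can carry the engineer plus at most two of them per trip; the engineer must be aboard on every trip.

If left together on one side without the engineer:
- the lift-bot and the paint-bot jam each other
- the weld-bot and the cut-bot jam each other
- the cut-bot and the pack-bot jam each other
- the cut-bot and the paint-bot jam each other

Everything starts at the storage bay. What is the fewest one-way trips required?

5

Counting alone: the engineer can take at most 2 across per trip to the lab module, so moving all 5 needs at least 3 loaded trips out, with a return between consecutive ones — at least 5 crossings.
The plan below uses exactly 5 crossings, so it is optimal:
1. Engineer goes to the lab module with the cut-bot and the paint-bot.  [the storage bay: the lift-bot, the pack-bot, the weld-bot | the lab module: the cut-bot, the paint-bot]
2. Engineer goes back to the storage bay with the cut-bot.  [the storage bay: the cut-bot, the lift-bot, the pack-bot, the weld-bot | the lab module: the paint-bot]
3. Engineer goes to the lab module with the pack-bot and the weld-bot.  [the storage bay: the cut-bot, the lift-bot | the lab module: the pack-bot, the paint-bot, the weld-bot]
4. Engineer goes back to the storage bay alone.  [the storage bay: the cut-bot, the lift-bot | the lab module: the pack-bot, the paint-bot, the weld-bot]
5. Engineer goes to the lab module with the cut-bot and the lift-bot.  [the storage bay: — | the lab module: the cut-bot, the lift-bot, the pack-bot, the paint-bot, the weld-bot]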